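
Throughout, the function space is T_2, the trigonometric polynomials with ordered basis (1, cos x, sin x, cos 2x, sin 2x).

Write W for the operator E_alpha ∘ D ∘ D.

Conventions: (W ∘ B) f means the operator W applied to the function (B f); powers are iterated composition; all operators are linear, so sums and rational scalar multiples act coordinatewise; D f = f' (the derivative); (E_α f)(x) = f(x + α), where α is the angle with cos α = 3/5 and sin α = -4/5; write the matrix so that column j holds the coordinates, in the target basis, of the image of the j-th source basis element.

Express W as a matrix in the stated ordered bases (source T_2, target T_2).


the matrix is [[0, 0, 0, 0, 0]; [0, -3/5, 4/5, 0, 0]; [0, -4/5, -3/5, 0, 0]; [0, 0, 0, 28/25, 96/25]; [0, 0, 0, -96/25, 28/25]] (rows listed top to bottom)

image of 1: 0
image of cos x: -(3/5)cos x - (4/5)sin x
image of sin x: (4/5)cos x - (3/5)sin x
image of cos 2x: (28/25)cos 2x - (96/25)sin 2x
image of sin 2x: (96/25)cos 2x + (28/25)sin 2x
each image's coordinates form column j of the matrix


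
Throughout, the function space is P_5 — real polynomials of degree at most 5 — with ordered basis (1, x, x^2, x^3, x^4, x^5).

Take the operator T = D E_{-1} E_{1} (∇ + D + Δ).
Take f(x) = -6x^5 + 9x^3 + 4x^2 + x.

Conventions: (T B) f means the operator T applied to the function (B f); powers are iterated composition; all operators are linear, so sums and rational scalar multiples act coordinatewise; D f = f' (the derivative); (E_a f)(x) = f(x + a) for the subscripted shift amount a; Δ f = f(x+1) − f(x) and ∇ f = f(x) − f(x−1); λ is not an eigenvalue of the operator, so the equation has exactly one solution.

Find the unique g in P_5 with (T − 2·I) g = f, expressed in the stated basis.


write g with unknown coordinates in the stated basis and equate coefficients in (T − 2·I) g = f
solving from the highest basis element down gives g = 3x^5 + (171/2)x^3 - 2x^2 + 829x - 6
check: T g = 180x^3 + 1659x - 12
so T g − 2·g = -6x^5 + 9x^3 + 4x^2 + x = f ✓

the image equals g(x) = 3x^5 + (171/2)x^3 - 2x^2 + 829x - 6


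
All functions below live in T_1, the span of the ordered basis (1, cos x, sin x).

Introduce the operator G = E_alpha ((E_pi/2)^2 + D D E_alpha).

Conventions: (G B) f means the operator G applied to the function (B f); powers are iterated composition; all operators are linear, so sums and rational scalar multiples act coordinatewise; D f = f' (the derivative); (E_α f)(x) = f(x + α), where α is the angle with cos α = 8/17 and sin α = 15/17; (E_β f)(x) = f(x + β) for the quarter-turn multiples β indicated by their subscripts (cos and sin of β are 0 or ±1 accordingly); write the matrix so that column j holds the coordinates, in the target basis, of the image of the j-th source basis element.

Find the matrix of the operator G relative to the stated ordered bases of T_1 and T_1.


the matrix is [[1, 0, 0]; [0, 25/289, -495/289]; [0, 495/289, 25/289]] (rows listed top to bottom)

image of 1: 1
image of cos x: (25/289)cos x + (495/289)sin x
image of sin x: -(495/289)cos x + (25/289)sin x
each image's coordinates form column j of the matrix


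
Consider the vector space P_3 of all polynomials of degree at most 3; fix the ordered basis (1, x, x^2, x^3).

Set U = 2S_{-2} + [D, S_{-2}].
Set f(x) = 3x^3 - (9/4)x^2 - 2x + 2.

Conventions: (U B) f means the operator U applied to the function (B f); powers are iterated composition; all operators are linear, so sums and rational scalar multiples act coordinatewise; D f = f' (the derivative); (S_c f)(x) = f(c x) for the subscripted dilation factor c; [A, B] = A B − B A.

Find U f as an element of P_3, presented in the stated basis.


the image equals g(x) = -48x^3 - 126x^2 - 19x + 10

S_{-2} f = -24x^3 - 9x^2 + 4x + 2
(2S_{-2}) f = -48x^3 - 18x^2 + 8x + 4
S_{-2} f = -24x^3 - 9x^2 + 4x + 2
D S_{-2} f = -72x^2 - 18x + 4
D f = 9x^2 - (9/2)x - 2
S_{-2} D f = 36x^2 + 9x - 2
[D, S_{-2}] f = -108x^2 - 27x + 6
(2S_{-2} + [D, S_{-2}]) f = -48x^3 - 126x^2 - 19x + 10


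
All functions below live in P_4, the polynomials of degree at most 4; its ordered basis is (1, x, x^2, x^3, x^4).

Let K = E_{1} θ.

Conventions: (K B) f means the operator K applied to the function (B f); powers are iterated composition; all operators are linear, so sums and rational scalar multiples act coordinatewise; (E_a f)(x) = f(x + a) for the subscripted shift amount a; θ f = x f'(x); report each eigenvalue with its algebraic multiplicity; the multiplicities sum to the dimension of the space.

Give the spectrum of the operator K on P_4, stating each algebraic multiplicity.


λ = 0 (multiplicity 1), λ = 1 (multiplicity 1), λ = 2 (multiplicity 1), λ = 3 (multiplicity 1), λ = 4 (multiplicity 1)

image of 1: 0
image of x: x + 1
image of x^2: 2x^2 + 4x + 2
image of x^3: 3x^3 + 9x^2 + 9x + 3
image of x^4: 4x^4 + 16x^3 + 24x^2 + 16x + 4
the matrix is upper triangular; its diagonal is (0, 1, 2, 3, 4)
for a triangular matrix the eigenvalues are the diagonal entries, with algebraic multiplicity their repetition count


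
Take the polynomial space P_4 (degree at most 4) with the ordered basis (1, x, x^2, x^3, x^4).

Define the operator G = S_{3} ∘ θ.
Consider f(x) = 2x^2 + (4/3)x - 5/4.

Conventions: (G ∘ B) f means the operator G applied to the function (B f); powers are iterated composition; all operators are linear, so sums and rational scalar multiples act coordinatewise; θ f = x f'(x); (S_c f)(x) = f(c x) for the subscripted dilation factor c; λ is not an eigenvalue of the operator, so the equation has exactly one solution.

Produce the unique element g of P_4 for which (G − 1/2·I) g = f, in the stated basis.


the image equals g(x) = (4/35)x^2 + (8/15)x + 5/2

write g with unknown coordinates in the stated basis and equate coefficients in (G − 1/2·I) g = f
solving from the highest basis element down gives g = (4/35)x^2 + (8/15)x + 5/2
check: G g = (72/35)x^2 + (8/5)x
so G g − 1/2·g = 2x^2 + (4/3)x - 5/4 = f ✓


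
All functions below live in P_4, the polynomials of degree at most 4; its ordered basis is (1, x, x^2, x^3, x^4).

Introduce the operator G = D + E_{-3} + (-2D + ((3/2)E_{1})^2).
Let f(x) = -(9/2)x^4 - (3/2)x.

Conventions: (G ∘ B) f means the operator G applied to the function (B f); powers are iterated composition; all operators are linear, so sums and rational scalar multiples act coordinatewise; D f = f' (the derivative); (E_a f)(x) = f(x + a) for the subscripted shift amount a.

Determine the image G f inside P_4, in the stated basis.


D f = -18x^3 - 3/2
E_{-3} f = -(9/2)x^4 + 54x^3 - 243x^2 + (969/2)x - 360
D f = -18x^3 - 3/2
(-2D) f = 36x^3 + 3
E_{1} f = -(9/2)x^4 - 18x^3 - 27x^2 - (39/2)x - 6
((3/2)E_{1}) f = -(27/4)x^4 - 27x^3 - (81/2)x^2 - (117/4)x - 9
E_{1} ((3/2)E_{1}) f = -(27/4)x^4 - 54x^3 - 162x^2 - (873/4)x - 225/2
((3/2)E_{1}) ((3/2)E_{1}) f = -(81/8)x^4 - 81x^3 - 243x^2 - (2619/8)x - 675/4
(-2D + ((3/2)E_{1})^2) f = -(81/8)x^4 - 45x^3 - 243x^2 - (2619/8)x - 663/4
(D + E_{-3} + (-2D + ((3/2)E_{1})^2)) f = -(117/8)x^4 - 9x^3 - 486x^2 + (1257/8)x - 2109/4

g(x) = -(117/8)x^4 - 9x^3 - 486x^2 + (1257/8)x - 2109/4


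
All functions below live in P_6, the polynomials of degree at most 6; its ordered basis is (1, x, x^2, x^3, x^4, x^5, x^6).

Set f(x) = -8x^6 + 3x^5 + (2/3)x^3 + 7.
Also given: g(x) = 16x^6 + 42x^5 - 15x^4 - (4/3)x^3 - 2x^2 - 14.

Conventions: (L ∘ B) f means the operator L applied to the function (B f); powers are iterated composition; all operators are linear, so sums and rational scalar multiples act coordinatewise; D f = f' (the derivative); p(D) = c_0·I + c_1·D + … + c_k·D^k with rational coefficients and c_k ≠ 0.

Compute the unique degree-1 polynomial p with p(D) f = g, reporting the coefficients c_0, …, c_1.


c_0 = -2, c_1 = -1

D^0 f = -8x^6 + 3x^5 + (2/3)x^3 + 7
D^1 f = -48x^5 + 15x^4 + 2x^2
matching coefficients of g against c_0 f + c_1 Df + … from the top degree down determines the c_i
solution: c_0 = -2, c_1 = -1


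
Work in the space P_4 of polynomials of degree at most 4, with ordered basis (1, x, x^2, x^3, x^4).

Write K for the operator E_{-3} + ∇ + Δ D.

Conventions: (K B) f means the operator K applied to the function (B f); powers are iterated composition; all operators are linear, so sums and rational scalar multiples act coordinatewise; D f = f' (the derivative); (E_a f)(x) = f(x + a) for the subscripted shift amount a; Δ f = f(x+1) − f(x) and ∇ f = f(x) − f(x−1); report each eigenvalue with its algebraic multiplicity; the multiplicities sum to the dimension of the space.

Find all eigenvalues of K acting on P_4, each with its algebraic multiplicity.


image of 1: 1
image of x: x - 2
image of x^2: x^2 - 4x + 10
image of x^3: x^3 - 6x^2 + 30x - 23
image of x^4: x^4 - 8x^3 + 60x^2 - 92x + 84
the matrix is upper triangular; its diagonal is (1, 1, 1, 1, 1)
for a triangular matrix the eigenvalues are the diagonal entries, with algebraic multiplicity their repetition count

λ = 1 (multiplicity 5)


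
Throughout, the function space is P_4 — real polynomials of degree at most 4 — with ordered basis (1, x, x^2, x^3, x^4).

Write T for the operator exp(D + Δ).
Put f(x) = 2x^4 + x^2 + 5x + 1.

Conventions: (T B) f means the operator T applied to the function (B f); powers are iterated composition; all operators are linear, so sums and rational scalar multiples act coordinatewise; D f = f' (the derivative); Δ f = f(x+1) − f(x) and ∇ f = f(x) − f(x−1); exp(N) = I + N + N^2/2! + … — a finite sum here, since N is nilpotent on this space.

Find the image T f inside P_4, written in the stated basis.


order-1 term: 16x^3 + 12x^2 + 12x + 13
order-2 term: 48x^2 + 48x + 26
order-3 term: 64x + 48
order-4 term: 32
the series for exp(D + Δ) f terminates at order 4
exp(D + Δ) f = 2x^4 + 16x^3 + 61x^2 + 129x + 120

the image equals g(x) = 2x^4 + 16x^3 + 61x^2 + 129x + 120


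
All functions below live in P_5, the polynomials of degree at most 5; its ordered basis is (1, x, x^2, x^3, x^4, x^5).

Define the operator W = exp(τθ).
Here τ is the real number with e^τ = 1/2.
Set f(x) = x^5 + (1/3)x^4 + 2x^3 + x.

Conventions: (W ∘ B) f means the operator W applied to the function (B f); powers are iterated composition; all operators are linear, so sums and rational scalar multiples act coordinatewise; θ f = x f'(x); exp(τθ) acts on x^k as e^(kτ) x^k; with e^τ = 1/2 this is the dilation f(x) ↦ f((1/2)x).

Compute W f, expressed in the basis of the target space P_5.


the image equals g(x) = (1/32)x^5 + (1/48)x^4 + (1/4)x^3 + (1/2)x

exp(τθ) x^k = e^(kτ) x^k; with e^τ = 1/2 this sends x^k to (1/2)^k x^k
x ↦ 1/2 x
x^3 ↦ 1/8 x^3
x^4 ↦ 1/16 x^4
x^5 ↦ 1/32 x^5
applying this coordinatewise to f: exp(τθ) f = (1/32)x^5 + (1/48)x^4 + (1/4)x^3 + (1/2)x


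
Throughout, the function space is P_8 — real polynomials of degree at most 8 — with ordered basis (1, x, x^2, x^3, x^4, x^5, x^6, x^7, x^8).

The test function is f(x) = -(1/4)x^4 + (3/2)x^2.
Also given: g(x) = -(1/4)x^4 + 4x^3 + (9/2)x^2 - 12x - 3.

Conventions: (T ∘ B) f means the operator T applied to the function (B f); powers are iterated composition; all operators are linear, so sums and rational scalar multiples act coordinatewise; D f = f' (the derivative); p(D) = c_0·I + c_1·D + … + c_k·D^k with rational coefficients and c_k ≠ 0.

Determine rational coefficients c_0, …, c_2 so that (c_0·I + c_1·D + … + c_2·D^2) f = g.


D^0 f = -(1/4)x^4 + (3/2)x^2
D^1 f = -x^3 + 3x
D^2 f = -3x^2 + 3
matching coefficients of g against c_0 f + c_1 Df + … from the top degree down determines the c_i
solution: c_0 = 1, c_1 = -4, c_2 = -1

c_0 = 1, c_1 = -4, c_2 = -1


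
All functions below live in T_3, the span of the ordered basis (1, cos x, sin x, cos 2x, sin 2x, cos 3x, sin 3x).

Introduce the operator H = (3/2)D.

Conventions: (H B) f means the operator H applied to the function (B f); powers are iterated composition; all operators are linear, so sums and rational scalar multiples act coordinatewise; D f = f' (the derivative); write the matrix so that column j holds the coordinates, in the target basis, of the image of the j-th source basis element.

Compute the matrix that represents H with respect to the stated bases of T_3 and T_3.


image of 1: 0
image of cos x: -(3/2)sin x
image of sin x: (3/2)cos x
image of cos 2x: -3sin 2x
image of sin 2x: 3cos 2x
image of cos 3x: -(9/2)sin 3x
image of sin 3x: (9/2)cos 3x
each image's coordinates form column j of the matrix

the matrix is [[0, 0, 0, 0, 0, 0, 0]; [0, 0, 3/2, 0, 0, 0, 0]; [0, -3/2, 0, 0, 0, 0, 0]; [0, 0, 0, 0, 3, 0, 0]; [0, 0, 0, -3, 0, 0, 0]; [0, 0, 0, 0, 0, 0, 9/2]; [0, 0, 0, 0, 0, -9/2, 0]] (rows listed top to bottom)


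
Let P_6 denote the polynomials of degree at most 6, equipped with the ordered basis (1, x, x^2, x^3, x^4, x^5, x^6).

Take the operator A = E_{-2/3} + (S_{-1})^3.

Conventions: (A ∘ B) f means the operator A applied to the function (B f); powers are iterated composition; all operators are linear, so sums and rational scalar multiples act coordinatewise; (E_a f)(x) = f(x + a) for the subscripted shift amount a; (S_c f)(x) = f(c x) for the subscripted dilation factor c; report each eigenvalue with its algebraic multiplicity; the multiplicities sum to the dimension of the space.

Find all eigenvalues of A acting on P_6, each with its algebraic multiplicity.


image of 1: 2
image of x: -2/3
image of x^2: 2x^2 - (4/3)x + 4/9
image of x^3: -2x^2 + (4/3)x - 8/27
image of x^4: 2x^4 - (8/3)x^3 + (8/3)x^2 - (32/27)x + 16/81
image of x^5: -(10/3)x^4 + (40/9)x^3 - (80/27)x^2 + (80/81)x - 32/243
image of x^6: 2x^6 - 4x^5 + (20/3)x^4 - (160/27)x^3 + (80/27)x^2 - (64/81)x + 64/729
the matrix is upper triangular; its diagonal is (2, 0, 2, 0, 2, 0, 2)
for a triangular matrix the eigenvalues are the diagonal entries, with algebraic multiplicity their repetition count

λ = 0 (multiplicity 3), λ = 2 (multiplicity 4)


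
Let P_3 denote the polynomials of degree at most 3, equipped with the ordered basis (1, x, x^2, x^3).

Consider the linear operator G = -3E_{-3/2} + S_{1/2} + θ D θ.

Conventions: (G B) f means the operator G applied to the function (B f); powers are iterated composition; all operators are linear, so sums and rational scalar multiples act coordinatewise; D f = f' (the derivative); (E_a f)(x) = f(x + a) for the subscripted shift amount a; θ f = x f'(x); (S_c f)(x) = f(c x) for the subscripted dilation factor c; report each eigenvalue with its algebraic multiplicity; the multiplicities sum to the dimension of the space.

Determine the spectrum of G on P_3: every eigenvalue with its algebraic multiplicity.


image of 1: -2
image of x: -(5/2)x + 9/2
image of x^2: -(11/4)x^2 + 13x - 27/4
image of x^3: -(23/8)x^3 + (63/2)x^2 - (81/4)x + 81/8
the matrix is upper triangular; its diagonal is (-2, -5/2, -11/4, -23/8)
for a triangular matrix the eigenvalues are the diagonal entries, with algebraic multiplicity their repetition count

λ = -23/8 (multiplicity 1), λ = -11/4 (multiplicity 1), λ = -5/2 (multiplicity 1), λ = -2 (multiplicity 1)


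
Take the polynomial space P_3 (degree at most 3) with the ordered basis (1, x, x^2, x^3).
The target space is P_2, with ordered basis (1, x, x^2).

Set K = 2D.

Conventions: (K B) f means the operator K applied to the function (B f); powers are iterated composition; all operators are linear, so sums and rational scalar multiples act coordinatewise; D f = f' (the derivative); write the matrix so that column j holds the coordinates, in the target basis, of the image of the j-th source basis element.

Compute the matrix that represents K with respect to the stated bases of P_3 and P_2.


image of 1: 0
image of x: 2
image of x^2: 4x
image of x^3: 6x^2
each image's coordinates form column j of the matrix

the matrix is [[0, 2, 0, 0]; [0, 0, 4, 0]; [0, 0, 0, 6]] (rows listed top to bottom)


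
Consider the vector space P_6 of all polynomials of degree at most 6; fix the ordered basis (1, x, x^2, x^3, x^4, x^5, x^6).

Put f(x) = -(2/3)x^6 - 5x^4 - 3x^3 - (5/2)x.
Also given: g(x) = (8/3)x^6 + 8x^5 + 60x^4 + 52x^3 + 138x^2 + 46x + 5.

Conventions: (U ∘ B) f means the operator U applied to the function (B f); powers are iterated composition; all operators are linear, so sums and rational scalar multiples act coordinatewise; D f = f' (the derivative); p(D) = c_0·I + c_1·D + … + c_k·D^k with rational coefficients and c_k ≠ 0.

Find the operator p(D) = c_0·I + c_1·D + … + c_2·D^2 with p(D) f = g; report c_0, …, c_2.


D^0 f = -(2/3)x^6 - 5x^4 - 3x^3 - (5/2)x
D^1 f = -4x^5 - 20x^3 - 9x^2 - 5/2
D^2 f = -20x^4 - 60x^2 - 18x
matching coefficients of g against c_0 f + c_1 Df + … from the top degree down determines the c_i
solution: c_0 = -4, c_1 = -2, c_2 = -2

p(D) = -4·I − 2·D − 2·D^2, i.e. c_0 = -4, c_1 = -2, c_2 = -2


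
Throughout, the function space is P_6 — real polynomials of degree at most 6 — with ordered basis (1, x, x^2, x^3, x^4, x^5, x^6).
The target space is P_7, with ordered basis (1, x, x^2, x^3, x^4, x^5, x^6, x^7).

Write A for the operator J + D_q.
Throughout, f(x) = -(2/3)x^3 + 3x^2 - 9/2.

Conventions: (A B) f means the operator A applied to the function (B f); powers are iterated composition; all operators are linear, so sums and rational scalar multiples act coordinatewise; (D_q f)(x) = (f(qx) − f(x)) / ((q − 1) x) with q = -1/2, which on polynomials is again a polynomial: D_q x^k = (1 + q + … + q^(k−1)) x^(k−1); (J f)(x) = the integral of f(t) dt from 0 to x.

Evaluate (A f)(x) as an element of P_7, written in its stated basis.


the image equals g(x) = -(1/6)x^4 + x^3 - (1/2)x^2 - 3x

J f = -(1/6)x^4 + x^3 - (9/2)x
D_q f = -(1/2)x^2 + (3/2)x
(J + D_q) f = -(1/6)x^4 + x^3 - (1/2)x^2 - 3x


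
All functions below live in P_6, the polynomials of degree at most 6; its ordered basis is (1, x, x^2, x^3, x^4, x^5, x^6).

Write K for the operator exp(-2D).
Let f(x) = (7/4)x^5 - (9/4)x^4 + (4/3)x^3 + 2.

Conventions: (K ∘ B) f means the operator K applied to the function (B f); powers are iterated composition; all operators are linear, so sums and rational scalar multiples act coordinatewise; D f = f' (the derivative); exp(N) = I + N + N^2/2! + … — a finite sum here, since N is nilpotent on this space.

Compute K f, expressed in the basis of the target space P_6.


the result is g(x) = (7/4)x^5 - (79/4)x^4 + (268/3)x^3 - 202x^2 + 228x - 302/3

order-1 term: -(35/2)x^4 + 18x^3 - 8x^2
order-2 term: 70x^3 - 54x^2 + 16x
order-3 term: -140x^2 + 72x - 32/3
order-4 term: 140x - 36
order-5 term: -56
the series for exp(-2D) f terminates at order 5
exp(-2D) f = (7/4)x^5 - (79/4)x^4 + (268/3)x^3 - 202x^2 + 228x - 302/3


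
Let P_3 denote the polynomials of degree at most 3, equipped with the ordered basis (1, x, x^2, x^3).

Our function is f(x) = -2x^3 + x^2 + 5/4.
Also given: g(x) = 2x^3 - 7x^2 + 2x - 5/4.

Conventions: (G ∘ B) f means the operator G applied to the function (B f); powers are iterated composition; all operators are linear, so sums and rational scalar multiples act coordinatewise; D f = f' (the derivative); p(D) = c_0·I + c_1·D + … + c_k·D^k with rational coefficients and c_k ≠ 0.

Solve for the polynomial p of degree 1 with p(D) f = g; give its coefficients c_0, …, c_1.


D^0 f = -2x^3 + x^2 + 5/4
D^1 f = -6x^2 + 2x
matching coefficients of g against c_0 f + c_1 Df + … from the top degree down determines the c_i
solution: c_0 = -1, c_1 = 1

p(D) = -I + D, i.e. c_0 = -1, c_1 = 1


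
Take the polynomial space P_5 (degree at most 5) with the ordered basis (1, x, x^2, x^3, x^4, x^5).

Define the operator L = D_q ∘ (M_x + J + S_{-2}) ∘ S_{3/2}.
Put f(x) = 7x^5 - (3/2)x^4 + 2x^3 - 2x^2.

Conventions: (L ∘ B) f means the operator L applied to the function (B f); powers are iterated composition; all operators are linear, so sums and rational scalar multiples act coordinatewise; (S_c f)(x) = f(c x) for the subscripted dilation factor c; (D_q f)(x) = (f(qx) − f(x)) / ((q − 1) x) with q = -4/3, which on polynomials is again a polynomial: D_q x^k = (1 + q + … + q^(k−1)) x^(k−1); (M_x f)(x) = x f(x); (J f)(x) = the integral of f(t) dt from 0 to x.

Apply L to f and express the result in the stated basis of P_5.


S_{3/2} f = (1701/32)x^5 - (243/32)x^4 + (27/4)x^3 - (9/2)x^2
M_x S_{3/2} f = (1701/32)x^6 - (243/32)x^5 + (27/4)x^4 - (9/2)x^3
J S_{3/2} f = (567/64)x^6 - (243/160)x^5 + (27/16)x^4 - (3/2)x^3
S_{-2} S_{3/2} f = -1701x^5 - (243/2)x^4 - 54x^3 - 18x^2
(M_x + J + S_{-2}) S_{3/2} f = (3969/64)x^6 - (136809/80)x^5 - (1809/16)x^4 - 60x^3 - 18x^2
D_q (M_x + J + S_{-2}) S_{3/2} f = -(23569/192)x^5 - (305709/80)x^4 + (1675/16)x^3 - (260/3)x^2 + 6x

the image equals g(x) = -(23569/192)x^5 - (305709/80)x^4 + (1675/16)x^3 - (260/3)x^2 + 6x


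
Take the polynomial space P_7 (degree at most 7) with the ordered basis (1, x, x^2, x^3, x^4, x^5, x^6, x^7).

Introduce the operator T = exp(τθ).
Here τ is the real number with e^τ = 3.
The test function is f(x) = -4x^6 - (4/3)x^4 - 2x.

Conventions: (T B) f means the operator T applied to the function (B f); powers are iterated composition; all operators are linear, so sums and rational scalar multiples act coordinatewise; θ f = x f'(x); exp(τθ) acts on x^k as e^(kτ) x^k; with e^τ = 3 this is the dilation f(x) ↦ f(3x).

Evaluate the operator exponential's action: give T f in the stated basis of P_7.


the result is g(x) = -2916x^6 - 108x^4 - 6x

exp(τθ) x^k = e^(kτ) x^k; with e^τ = 3 this sends x^k to 3^k x^k
x ↦ 3 x
x^4 ↦ 81 x^4
x^6 ↦ 729 x^6
applying this coordinatewise to f: exp(τθ) f = -2916x^6 - 108x^4 - 6x


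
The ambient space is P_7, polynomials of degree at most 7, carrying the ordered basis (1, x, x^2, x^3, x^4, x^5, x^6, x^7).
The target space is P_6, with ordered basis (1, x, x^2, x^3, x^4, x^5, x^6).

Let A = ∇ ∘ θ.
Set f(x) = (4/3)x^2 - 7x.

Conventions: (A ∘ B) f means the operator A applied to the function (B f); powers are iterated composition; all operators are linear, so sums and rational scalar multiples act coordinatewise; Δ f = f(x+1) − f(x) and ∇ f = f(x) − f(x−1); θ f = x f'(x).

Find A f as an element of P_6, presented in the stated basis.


g(x) = (16/3)x - 29/3

θ f = (8/3)x^2 - 7x
∇ θ f = (16/3)x - 29/3


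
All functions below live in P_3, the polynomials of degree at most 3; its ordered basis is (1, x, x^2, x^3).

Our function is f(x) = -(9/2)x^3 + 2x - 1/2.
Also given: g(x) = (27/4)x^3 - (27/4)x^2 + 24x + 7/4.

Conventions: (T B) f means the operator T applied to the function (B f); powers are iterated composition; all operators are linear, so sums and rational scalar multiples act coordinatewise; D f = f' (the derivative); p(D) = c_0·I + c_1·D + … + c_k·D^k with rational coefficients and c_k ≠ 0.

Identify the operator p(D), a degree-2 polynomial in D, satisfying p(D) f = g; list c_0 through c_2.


D^0 f = -(9/2)x^3 + 2x - 1/2
D^1 f = -(27/2)x^2 + 2
D^2 f = -27x
matching coefficients of g against c_0 f + c_1 Df + … from the top degree down determines the c_i
solution: c_0 = -3/2, c_1 = 1/2, c_2 = -1

p(D) = -(3/2)·I + (1/2)·D − D^2, i.e. c_0 = -3/2, c_1 = 1/2, c_2 = -1


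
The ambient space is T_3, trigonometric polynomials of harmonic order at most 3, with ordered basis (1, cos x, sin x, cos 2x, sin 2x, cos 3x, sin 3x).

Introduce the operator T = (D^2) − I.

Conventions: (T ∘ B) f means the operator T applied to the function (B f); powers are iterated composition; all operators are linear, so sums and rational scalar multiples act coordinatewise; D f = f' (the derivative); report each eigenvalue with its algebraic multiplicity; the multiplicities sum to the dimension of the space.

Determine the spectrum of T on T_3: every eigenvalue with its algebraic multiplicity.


λ = -10 (multiplicity 2), λ = -5 (multiplicity 2), λ = -2 (multiplicity 2), λ = -1 (multiplicity 1)

image of 1: -1
image of cos x: -2cos x
image of sin x: -2sin x
image of cos 2x: -5cos 2x
image of sin 2x: -5sin 2x
image of cos 3x: -10cos 3x
image of sin 3x: -10sin 3x
the matrix is diagonal; its diagonal is (-1, -2, -2, -5, -5, -10, -10)
for a triangular matrix the eigenvalues are the diagonal entries, with algebraic multiplicity their repetition count


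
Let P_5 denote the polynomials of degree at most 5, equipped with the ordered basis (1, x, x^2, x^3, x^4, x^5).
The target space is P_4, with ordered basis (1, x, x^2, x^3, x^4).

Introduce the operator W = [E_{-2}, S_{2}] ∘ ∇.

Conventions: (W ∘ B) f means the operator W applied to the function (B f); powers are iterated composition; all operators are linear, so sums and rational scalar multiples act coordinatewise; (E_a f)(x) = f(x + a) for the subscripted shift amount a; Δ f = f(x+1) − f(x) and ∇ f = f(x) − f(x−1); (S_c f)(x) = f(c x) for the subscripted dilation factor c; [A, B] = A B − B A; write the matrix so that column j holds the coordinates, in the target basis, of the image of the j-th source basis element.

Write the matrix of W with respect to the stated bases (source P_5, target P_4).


the matrix is [[0, 0, -4, 42, -304, 1890]; [0, 0, 0, -24, 336, -3040]; [0, 0, 0, 0, -96, 1680]; [0, 0, 0, 0, 0, -320]; [0, 0, 0, 0, 0, 0]] (rows listed top to bottom)

image of 1: 0
image of x: 0
image of x^2: -4
image of x^3: -24x + 42
image of x^4: -96x^2 + 336x - 304
image of x^5: -320x^3 + 1680x^2 - 3040x + 1890
each image's coordinates form column j of the matrix


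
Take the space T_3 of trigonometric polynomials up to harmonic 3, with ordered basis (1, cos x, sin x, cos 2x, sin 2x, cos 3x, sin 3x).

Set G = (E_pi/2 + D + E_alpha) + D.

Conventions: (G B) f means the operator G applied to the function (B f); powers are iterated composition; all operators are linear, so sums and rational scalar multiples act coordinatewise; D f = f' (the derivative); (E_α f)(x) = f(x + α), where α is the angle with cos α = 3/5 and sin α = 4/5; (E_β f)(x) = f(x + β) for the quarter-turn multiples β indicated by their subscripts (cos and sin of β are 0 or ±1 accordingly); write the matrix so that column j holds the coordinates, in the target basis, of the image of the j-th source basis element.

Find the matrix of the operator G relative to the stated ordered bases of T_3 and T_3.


the matrix is [[2, 0, 0, 0, 0, 0, 0]; [0, 3/5, 19/5, 0, 0, 0, 0]; [0, -19/5, 3/5, 0, 0, 0, 0]; [0, 0, 0, -32/25, 124/25, 0, 0]; [0, 0, 0, -124/25, -32/25, 0, 0]; [0, 0, 0, 0, 0, -117/125, 669/125]; [0, 0, 0, 0, 0, -669/125, -117/125]] (rows listed top to bottom)

image of 1: 2
image of cos x: (3/5)cos x - (19/5)sin x
image of sin x: (19/5)cos x + (3/5)sin x
image of cos 2x: -(32/25)cos 2x - (124/25)sin 2x
image of sin 2x: (124/25)cos 2x - (32/25)sin 2x
image of cos 3x: -(117/125)cos 3x - (669/125)sin 3x
image of sin 3x: (669/125)cos 3x - (117/125)sin 3x
each image's coordinates form column j of the matrix


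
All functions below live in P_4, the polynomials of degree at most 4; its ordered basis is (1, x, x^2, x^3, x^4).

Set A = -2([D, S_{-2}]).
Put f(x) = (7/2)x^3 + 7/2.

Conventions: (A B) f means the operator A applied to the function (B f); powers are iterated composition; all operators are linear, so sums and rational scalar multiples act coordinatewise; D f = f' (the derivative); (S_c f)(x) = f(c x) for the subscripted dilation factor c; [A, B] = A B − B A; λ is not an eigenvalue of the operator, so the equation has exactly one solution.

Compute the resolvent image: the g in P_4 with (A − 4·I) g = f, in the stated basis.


the image equals g(x) = -(7/8)x^3 - (63/4)x^2 + (189/2)x + 1127/8

write g with unknown coordinates in the stated basis and equate coefficients in (A − 4·I) g = f
solving from the highest basis element down gives g = -(7/8)x^3 - (63/4)x^2 + (189/2)x + 1127/8
check: A g = -63x^2 + 378x + 567
so A g − 4·g = (7/2)x^3 + 7/2 = f ✓


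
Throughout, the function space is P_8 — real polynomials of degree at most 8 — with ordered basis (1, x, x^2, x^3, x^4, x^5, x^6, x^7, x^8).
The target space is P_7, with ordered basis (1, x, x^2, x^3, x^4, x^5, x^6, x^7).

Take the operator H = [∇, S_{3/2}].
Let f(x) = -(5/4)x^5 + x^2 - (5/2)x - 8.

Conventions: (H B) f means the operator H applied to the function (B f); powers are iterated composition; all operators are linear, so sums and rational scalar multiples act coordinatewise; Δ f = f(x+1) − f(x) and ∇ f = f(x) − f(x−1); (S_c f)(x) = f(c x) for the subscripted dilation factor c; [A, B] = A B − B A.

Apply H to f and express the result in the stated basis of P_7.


the result is g(x) = -(2025/128)x^4 + (3375/64)x^3 - (4275/64)x^2 + (5067/128)x - 1375/128

S_{3/2} f = -(1215/128)x^5 + (9/4)x^2 - (15/4)x - 8
∇ S_{3/2} f = -(6075/128)x^4 + (6075/64)x^3 - (6075/64)x^2 + (6651/128)x - 1983/128
∇ f = -(25/4)x^4 + (25/2)x^3 - (25/2)x^2 + (33/4)x - 19/4
S_{3/2} ∇ f = -(2025/64)x^4 + (675/16)x^3 - (225/8)x^2 + (99/8)x - 19/4
[∇, S_{3/2}] f = -(2025/128)x^4 + (3375/64)x^3 - (4275/64)x^2 + (5067/128)x - 1375/128


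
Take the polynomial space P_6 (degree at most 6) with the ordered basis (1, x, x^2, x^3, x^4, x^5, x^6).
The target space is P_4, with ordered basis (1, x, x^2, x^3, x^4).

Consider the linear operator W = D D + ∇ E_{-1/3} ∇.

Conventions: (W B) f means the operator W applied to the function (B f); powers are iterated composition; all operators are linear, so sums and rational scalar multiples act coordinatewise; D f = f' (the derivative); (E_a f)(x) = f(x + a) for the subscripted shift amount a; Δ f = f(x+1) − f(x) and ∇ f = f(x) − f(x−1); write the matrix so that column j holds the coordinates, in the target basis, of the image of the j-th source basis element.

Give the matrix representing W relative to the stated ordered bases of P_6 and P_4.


the matrix is [[0, 0, 4, -8, 70/3, -1640/27, 4054/27]; [0, 0, 0, 12, -32, 350/3, -3280/9]; [0, 0, 0, 0, 24, -80, 350]; [0, 0, 0, 0, 0, 40, -160]; [0, 0, 0, 0, 0, 0, 60]] (rows listed top to bottom)

image of 1: 0
image of x: 0
image of x^2: 4
image of x^3: 12x - 8
image of x^4: 24x^2 - 32x + 70/3
image of x^5: 40x^3 - 80x^2 + (350/3)x - 1640/27
image of x^6: 60x^4 - 160x^3 + 350x^2 - (3280/9)x + 4054/27
each image's coordinates form column j of the matrix


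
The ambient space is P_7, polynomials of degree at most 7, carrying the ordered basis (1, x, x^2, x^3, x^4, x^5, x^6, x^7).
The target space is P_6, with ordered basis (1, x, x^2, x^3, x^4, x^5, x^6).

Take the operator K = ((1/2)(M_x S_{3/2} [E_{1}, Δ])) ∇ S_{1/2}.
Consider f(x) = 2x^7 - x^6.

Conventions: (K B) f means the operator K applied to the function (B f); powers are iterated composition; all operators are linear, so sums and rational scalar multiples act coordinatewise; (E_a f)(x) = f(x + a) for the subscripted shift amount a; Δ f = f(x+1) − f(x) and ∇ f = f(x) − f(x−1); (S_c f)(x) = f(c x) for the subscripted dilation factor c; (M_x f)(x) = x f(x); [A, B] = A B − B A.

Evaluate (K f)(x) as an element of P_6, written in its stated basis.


the result is g(x) = 0

S_{1/2} f = (1/64)x^7 - (1/64)x^6
∇ S_{1/2} f = (7/64)x^6 - (27/64)x^5 + (25/32)x^4 - (55/64)x^3 + (9/16)x^2 - (13/64)x + 1/32
Δ (∇ S_{1/2}) f = (21/32)x^5 - (15/32)x^4 + (35/32)x^3 - (15/32)x^2 + (7/32)x - 1/32
E_{1} Δ (∇ S_{1/2}) f = (21/32)x^5 + (45/16)x^4 + (185/32)x^3 + (105/16)x^2 + (127/32)x + 1
E_{1} (∇ S_{1/2}) f = (7/64)x^6 + (15/64)x^5 + (5/16)x^4 + (15/64)x^3 + (3/32)x^2 + (1/64)x
Δ E_{1} (∇ S_{1/2}) f = (21/32)x^5 + (45/16)x^4 + (185/32)x^3 + (105/16)x^2 + (127/32)x + 1
[E_{1}, Δ] (∇ S_{1/2}) f = 0
S_{3/2} [E_{1}, Δ] (∇ S_{1/2}) f = 0
M_x S_{3/2} [E_{1}, Δ] (∇ S_{1/2}) f = 0
((1/2)(M_x S_{3/2} [E_{1}, Δ])) (∇ S_{1/2}) f = 0


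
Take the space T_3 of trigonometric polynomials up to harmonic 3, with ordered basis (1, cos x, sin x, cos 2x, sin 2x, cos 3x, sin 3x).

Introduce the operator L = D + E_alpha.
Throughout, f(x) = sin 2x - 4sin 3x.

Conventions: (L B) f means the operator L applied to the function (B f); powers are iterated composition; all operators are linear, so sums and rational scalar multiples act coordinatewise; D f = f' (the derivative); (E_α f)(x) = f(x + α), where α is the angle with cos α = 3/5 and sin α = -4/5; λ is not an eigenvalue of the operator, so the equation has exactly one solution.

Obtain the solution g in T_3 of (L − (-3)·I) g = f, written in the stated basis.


the result is g(x) = -(13/106)cos 2x + (17/53)sin 2x + (1324/1409)cos 3x - (1032/1409)sin 3x

write g with unknown coordinates in the stated basis and equate coefficients in (L − (-3)·I) g = f
solving from the highest basis element down gives g = -(13/106)cos 2x + (17/53)sin 2x + (1324/1409)cos 3x - (1032/1409)sin 3x
check: L g = (39/106)cos 2x + (2/53)sin 2x - (3972/1409)cos 3x - (2540/1409)sin 3x
so L g − (-3)·g = sin 2x - 4sin 3x = f ✓


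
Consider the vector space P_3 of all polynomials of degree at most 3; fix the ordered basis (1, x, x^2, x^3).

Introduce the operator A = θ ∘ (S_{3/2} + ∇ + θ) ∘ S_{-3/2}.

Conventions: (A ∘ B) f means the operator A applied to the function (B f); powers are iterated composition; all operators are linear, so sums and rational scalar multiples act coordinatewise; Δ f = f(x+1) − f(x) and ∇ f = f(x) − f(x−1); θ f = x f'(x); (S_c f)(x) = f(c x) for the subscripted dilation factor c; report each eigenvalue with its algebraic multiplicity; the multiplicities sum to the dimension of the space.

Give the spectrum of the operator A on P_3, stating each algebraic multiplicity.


λ = -4131/64 (multiplicity 1), λ = -15/4 (multiplicity 1), λ = 0 (multiplicity 1), λ = 153/8 (multiplicity 1)

image of 1: 0
image of x: -(15/4)x
image of x^2: (153/8)x^2 + (9/2)x
image of x^3: -(4131/64)x^3 - (81/4)x^2 + (81/8)x
the matrix is upper triangular; its diagonal is (0, -15/4, 153/8, -4131/64)
for a triangular matrix the eigenvalues are the diagonal entries, with algebraic multiplicity their repetition count


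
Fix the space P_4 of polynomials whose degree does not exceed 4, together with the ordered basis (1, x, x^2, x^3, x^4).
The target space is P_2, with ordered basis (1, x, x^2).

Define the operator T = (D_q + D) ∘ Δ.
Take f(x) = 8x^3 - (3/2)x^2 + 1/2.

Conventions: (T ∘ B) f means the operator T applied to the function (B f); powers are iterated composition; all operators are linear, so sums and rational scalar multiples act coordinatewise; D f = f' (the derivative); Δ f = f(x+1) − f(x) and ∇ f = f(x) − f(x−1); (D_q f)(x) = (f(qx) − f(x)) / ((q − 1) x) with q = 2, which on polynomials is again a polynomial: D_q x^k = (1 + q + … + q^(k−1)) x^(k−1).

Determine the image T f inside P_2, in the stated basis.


Δ f = 24x^2 + 21x + 13/2
D_q Δ f = 72x + 21
D Δ f = 48x + 21
(D_q + D) Δ f = 120x + 42

the result is g(x) = 120x + 42


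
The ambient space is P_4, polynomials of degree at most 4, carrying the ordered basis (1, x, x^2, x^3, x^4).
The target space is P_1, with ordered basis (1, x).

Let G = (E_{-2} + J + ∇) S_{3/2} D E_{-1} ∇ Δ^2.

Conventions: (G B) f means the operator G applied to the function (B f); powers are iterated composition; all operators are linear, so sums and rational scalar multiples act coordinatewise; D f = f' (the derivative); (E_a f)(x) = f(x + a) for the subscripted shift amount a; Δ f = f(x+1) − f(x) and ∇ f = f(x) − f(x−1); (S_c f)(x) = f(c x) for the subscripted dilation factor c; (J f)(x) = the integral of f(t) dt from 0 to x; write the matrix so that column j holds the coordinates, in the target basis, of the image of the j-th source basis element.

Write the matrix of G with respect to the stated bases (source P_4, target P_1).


the matrix is [[0, 0, 0, 0, 24]; [0, 0, 0, 0, 24]] (rows listed top to bottom)

image of 1: 0
image of x: 0
image of x^2: 0
image of x^3: 0
image of x^4: 24x + 24
each image's coordinates form column j of the matrix


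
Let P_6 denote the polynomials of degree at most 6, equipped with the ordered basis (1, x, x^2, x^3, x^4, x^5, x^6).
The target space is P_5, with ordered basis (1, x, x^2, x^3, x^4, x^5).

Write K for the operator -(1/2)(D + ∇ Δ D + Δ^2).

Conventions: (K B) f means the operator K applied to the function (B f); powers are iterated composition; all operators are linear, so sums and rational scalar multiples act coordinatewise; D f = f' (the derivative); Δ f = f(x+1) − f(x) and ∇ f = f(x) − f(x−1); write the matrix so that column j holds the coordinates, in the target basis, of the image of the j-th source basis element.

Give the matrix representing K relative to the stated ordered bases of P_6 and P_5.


image of 1: 0
image of x: -1/2
image of x^2: -x - 1
image of x^3: -(3/2)x^2 - 3x - 6
image of x^4: -2x^3 - 6x^2 - 24x - 7
image of x^5: -(5/2)x^4 - 10x^3 - 60x^2 - 35x - 20
image of x^6: -3x^5 - 15x^4 - 120x^3 - 105x^2 - 120x - 31
each image's coordinates form column j of the matrix

the matrix is [[0, -1/2, -1, -6, -7, -20, -31]; [0, 0, -1, -3, -24, -35, -120]; [0, 0, 0, -3/2, -6, -60, -105]; [0, 0, 0, 0, -2, -10, -120]; [0, 0, 0, 0, 0, -5/2, -15]; [0, 0, 0, 0, 0, 0, -3]] (rows listed top to bottom)


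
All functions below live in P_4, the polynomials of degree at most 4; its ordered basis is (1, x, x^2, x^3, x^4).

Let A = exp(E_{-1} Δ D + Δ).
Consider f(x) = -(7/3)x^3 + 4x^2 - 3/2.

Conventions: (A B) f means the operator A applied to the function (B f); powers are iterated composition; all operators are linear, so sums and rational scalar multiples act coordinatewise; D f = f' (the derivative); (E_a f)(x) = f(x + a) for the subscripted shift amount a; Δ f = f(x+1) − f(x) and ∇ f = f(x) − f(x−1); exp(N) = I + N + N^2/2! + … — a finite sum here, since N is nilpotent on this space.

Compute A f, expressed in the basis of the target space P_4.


g(x) = -(7/3)x^3 - 3x^2 - 20x - 25/6

order-1 term: -7x^2 - 13x + 50/3
order-2 term: -7x - 17
order-3 term: -7/3
the series for exp(E_{-1} Δ D + Δ) f terminates at order 3
exp(E_{-1} Δ D + Δ) f = -(7/3)x^3 - 3x^2 - 20x - 25/6


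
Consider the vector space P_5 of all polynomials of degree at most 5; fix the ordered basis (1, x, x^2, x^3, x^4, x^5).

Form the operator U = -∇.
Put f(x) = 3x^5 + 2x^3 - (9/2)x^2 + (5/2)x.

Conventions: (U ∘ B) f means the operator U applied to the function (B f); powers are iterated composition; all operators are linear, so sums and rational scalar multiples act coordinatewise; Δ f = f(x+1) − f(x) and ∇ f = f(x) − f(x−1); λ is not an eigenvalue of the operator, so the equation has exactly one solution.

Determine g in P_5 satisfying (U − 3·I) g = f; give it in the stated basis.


write g with unknown coordinates in the stated basis and equate coefficients in (U − 3·I) g = f
solving from the highest basis element down gives g = -x^5 + (5/3)x^4 - (56/9)x^3 + (259/18)x^2 - (1109/54)x + 1183/81
check: U g = 5x^4 - (50/3)x^3 + (116/3)x^2 - (532/9)x + 1183/27
so U g − 3·g = 3x^5 + 2x^3 - (9/2)x^2 + (5/2)x = f ✓

g(x) = -x^5 + (5/3)x^4 - (56/9)x^3 + (259/18)x^2 - (1109/54)x + 1183/81


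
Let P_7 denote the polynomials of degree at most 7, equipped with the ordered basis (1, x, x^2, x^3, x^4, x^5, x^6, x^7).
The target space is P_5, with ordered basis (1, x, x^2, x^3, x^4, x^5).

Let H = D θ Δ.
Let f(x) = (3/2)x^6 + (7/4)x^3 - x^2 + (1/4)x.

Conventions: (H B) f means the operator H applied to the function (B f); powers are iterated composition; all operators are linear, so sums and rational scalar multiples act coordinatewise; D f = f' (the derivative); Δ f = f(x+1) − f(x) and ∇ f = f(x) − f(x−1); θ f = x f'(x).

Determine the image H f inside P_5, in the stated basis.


g(x) = 225x^4 + 360x^3 + 270x^2 + 111x + 49/4

Δ f = 9x^5 + (45/2)x^4 + 30x^3 + (111/4)x^2 + (49/4)x + 5/2
θ Δ f = 45x^5 + 90x^4 + 90x^3 + (111/2)x^2 + (49/4)x
D (θ Δ) f = 225x^4 + 360x^3 + 270x^2 + 111x + 49/4


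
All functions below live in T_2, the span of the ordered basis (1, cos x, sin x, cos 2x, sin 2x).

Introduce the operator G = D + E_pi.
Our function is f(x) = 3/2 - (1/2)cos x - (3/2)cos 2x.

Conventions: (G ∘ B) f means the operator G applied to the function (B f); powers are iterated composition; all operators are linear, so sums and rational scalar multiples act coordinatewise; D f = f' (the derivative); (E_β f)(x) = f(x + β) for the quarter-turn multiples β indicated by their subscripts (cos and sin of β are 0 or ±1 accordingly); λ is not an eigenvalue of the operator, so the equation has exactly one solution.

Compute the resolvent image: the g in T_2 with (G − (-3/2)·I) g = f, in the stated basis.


write g with unknown coordinates in the stated basis and equate coefficients in (G − (-3/2)·I) g = f
solving from the highest basis element down gives g = 3/5 - (1/5)cos x - (2/5)sin x - (15/41)cos 2x - (12/41)sin 2x
check: G g = 3/5 - (1/5)cos x + (3/5)sin x - (39/41)cos 2x + (18/41)sin 2x
so G g − (-3/2)·g = 3/2 - (1/2)cos x - (3/2)cos 2x = f ✓

the image equals g(x) = 3/5 - (1/5)cos x - (2/5)sin x - (15/41)cos 2x - (12/41)sin 2x
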